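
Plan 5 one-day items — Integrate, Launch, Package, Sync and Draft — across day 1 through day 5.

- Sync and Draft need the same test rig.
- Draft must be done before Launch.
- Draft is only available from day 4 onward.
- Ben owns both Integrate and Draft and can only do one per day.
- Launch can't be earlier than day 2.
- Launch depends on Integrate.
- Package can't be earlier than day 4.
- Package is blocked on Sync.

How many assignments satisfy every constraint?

18

Splitting on Integrate: it can be day 1 (6), day 2 (6), day 3 (6). Listing each branch's schedules as (Launch, Package, Sync, Draft) by day number:
Integrate=day 1: (5,4,1,4) (5,4,2,4) (5,4,3,4) (5,5,1,4) (5,5,2,4) (5,5,3,4) — 6.
Integrate=day 2: (5,4,1,4) (5,4,2,4) (5,4,3,4) (5,5,1,4) (5,5,2,4) (5,5,3,4) — 6.
Integrate=day 3: (5,4,1,4) (5,4,2,4) (5,4,3,4) (5,5,1,4) (5,5,2,4) (5,5,3,4) — 6.
Summing: 6 + 6 + 6 = 18.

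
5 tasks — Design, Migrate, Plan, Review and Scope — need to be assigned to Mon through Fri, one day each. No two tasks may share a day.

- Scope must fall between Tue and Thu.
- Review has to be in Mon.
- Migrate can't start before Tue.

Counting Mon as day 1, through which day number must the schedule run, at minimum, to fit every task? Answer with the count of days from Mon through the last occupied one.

5 days

With at most 1 per day and 5 tasks, at least 5 days are needed.
Migrate can't be placed before Tue — that is day 2 counting from Mon — so the schedule must run through at least 2 days.
5 works (last occupied day: Fri): for example Design in Thu, Plan in Fri, Review in Mon, Scope in Tue, Migrate in Wed.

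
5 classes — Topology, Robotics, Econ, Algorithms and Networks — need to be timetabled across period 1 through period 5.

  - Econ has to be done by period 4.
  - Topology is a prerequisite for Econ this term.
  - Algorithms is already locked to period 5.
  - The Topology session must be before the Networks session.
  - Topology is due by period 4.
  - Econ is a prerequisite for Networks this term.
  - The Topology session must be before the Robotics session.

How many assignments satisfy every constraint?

35

Splitting on Topology: it can be period 1 (24), period 2 (9), period 3 (2). Listing each branch's schedules as (Robotics, Econ, Algorithms, Networks) by period number:
Topology=period 1: (2,2,5,3) (2,2,5,4) (2,2,5,5) (2,3,5,4) (2,3,5,5) (2,4,5,5) (3,2,5,3) (3,2,5,4) (3,2,5,5) (3,3,5,4) (3,3,5,5) (3,4,5,5) (4,2,5,3) (4,2,5,4) (4,2,5,5) (4,3,5,4) (4,3,5,5) (4,4,5,5) (5,2,5,3) (5,2,5,4) (5,2,5,5) (5,3,5,4) (5,3,5,5) (5,4,5,5) — 24.
Topology=period 2: (3,3,5,4) (3,3,5,5) (3,4,5,5) (4,3,5,4) (4,3,5,5) (4,4,5,5) (5,3,5,4) (5,3,5,5) (5,4,5,5) — 9.
Topology=period 3: (4,4,5,5) (5,4,5,5) — 2.
Summing: 24 + 9 + 2 = 35.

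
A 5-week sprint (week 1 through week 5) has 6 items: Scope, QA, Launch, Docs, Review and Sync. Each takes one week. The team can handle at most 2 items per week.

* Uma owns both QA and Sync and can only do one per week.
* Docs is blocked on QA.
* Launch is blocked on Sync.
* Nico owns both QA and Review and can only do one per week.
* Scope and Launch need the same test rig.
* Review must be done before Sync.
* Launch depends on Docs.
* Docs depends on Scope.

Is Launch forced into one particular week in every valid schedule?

Launch can be week 4 (e.g. Review in week 2; Launch in week 4; QA in week 1; Sync in week 3; Scope in week 1; Docs in week 2) or week 5 (e.g. Review=week 2; Scope=week 1; Docs=week 2; QA=week 1; Launch=week 5; Sync=week 3).

No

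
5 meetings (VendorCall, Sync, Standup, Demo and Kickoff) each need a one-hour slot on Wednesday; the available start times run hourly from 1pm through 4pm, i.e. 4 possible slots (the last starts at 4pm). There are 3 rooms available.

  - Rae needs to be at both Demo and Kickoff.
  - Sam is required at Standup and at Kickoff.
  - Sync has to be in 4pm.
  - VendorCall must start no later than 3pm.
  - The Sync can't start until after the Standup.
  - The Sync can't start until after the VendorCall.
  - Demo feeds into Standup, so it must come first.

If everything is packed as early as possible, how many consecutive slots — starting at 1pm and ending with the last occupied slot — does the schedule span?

The precedence chain requires at least 3 distinct slots.
With at most 3 per slot and 5 meetings, at least 2 slots are needed.
Sync can't be placed before 4pm — that is slot 4 counting from 1pm — so the schedule must run through at least 4 slots.
4 works (last occupied slot: 4pm): for example Sync in 4pm; VendorCall in 1pm; Demo in 1pm; Kickoff in 3pm; Standup in 2pm.

4 slots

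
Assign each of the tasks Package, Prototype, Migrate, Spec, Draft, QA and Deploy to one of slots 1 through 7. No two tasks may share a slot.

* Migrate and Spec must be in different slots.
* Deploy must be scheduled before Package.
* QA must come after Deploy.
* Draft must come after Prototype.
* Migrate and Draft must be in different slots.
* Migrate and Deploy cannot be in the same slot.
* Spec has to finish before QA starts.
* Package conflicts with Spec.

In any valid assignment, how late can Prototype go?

Downstream work caps Prototype at 6.
Prototype at 6 is achievable: Draft in 7; Package in 4; Prototype in 6; QA in 3; Migrate in 5; Deploy in 1; Spec in 2.

6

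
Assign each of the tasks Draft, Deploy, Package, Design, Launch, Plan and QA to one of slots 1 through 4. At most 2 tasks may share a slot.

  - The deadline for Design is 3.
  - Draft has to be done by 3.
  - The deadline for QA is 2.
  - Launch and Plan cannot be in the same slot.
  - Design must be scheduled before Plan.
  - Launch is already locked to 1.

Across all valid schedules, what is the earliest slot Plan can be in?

Precedence pushes Plan to at least 2.
Plan at 2 is achievable: Launch=1, Plan=2, QA=2, Package=4, Design=1, Deploy=3, Draft=3.

2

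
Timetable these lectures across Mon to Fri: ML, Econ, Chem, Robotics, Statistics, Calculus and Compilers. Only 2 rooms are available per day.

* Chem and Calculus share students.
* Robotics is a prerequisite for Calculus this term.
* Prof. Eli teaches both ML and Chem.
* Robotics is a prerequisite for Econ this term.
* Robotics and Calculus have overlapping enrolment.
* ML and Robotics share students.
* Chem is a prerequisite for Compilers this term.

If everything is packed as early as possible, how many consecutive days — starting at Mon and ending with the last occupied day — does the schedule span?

4 days

The precedence chain requires at least 2 distinct days.
With at most 2 per day and 7 lectures, at least 4 days are needed.
4 works (last occupied day: Thu): for example Chem -> Mon, Compilers -> Wed, ML -> Wed, Statistics -> Thu, Robotics -> Mon, Calculus -> Tue, Econ -> Tue.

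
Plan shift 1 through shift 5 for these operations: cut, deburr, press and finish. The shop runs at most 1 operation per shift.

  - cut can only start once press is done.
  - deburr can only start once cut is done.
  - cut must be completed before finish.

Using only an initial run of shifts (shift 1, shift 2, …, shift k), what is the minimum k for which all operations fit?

4

The precedence chain requires at least 3 distinct shifts.
With at most 1 per shift and 4 operations, at least 4 shifts are needed.
4 works (last occupied shift: shift 4): for example finish in shift 4; deburr in shift 3; press in shift 1; cut in shift 2.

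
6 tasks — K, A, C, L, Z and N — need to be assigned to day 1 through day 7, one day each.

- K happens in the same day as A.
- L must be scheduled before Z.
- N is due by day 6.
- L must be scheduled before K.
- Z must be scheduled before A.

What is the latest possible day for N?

day 6

N's own window allows nothing later than day 6.
N at day 6 is achievable: N=day 6, L=day 1, Z=day 2, A=day 3, K=day 3, C=day 1.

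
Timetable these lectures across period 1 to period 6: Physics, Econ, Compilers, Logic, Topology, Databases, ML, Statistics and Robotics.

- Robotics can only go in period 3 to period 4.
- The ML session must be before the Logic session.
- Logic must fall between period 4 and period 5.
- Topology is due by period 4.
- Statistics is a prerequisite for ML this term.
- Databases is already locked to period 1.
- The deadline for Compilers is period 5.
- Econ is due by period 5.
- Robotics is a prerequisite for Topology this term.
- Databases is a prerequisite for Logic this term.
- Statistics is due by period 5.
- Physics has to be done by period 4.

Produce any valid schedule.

Databases=period 1; Compilers=period 1; Physics=period 1; Statistics=period 1; ML=period 2; Topology=period 4; Robotics=period 3; Logic=period 4; Econ=period 1

Checking: Databases(period 1) before Logic(period 4); Statistics(period 1) before ML(period 2); Robotics(period 3) before Topology(period 4); ML(period 2) before Logic(period 4); Econ=period 1 in [period 1,period 5]; Robotics=period 3 in [period 3,period 4]; Databases=period 1 in [period 1,period 1]; Compilers=period 1 in [period 1,period 5]; Logic=period 4 in [period 4,period 5]; Physics=period 1 in [period 1,period 4]; Topology=period 4 in [period 1,period 4]; Statistics=period 1 in [period 1,period 5].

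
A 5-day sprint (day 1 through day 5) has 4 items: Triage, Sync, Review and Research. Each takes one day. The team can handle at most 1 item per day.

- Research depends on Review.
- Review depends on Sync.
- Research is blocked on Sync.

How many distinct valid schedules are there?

Splitting on Triage: it can be day 1 (4), day 2 (4), day 3 (4), day 4 (4), day 5 (4). Listing each branch's schedules as (Sync, Review, Research) by day number:
Triage=day 1: (2,3,4) (2,3,5) (2,4,5) (3,4,5) — 4.
Triage=day 2: (1,3,4) (1,3,5) (1,4,5) (3,4,5) — 4.
Triage=day 3: (1,2,4) (1,2,5) (1,4,5) (2,4,5) — 4.
Triage=day 4: (1,2,3) (1,2,5) (1,3,5) (2,3,5) — 4.
Triage=day 5: (1,2,3) (1,2,4) (1,3,4) (2,3,4) — 4.
Summing: 4 + 4 + 4 + 4 + 4 = 20.

20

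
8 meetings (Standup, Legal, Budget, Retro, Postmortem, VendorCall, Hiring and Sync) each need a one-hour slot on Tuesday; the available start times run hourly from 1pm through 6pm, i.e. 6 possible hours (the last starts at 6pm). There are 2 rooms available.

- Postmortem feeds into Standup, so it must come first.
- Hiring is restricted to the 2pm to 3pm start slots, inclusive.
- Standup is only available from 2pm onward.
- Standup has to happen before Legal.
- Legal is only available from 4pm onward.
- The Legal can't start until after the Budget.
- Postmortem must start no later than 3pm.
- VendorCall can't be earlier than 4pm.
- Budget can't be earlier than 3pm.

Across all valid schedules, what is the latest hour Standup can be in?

5pm

Standup is available from 2pm; downstream work caps Standup at 5pm.
Standup at 5pm is achievable: Budget -> 3pm; Standup -> 5pm; Sync -> 2pm; Retro -> 1pm; Legal -> 6pm; VendorCall -> 4pm; Postmortem -> 1pm; Hiring -> 2pm.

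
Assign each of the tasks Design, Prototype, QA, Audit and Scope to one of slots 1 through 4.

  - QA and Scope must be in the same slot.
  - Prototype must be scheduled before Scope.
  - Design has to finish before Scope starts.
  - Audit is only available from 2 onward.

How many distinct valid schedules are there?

Splitting on Design: it can be 1 (18), 2 (15), 3 (9). Listing each branch's schedules as (Prototype, QA, Audit, Scope):
Design=1: (1,2,2,2) (1,2,3,2) (1,2,4,2) (1,3,2,3) (1,3,3,3) (1,3,4,3) (1,4,2,4) (1,4,3,4) (1,4,4,4) (2,3,2,3) (2,3,3,3) (2,3,4,3) (2,4,2,4) (2,4,3,4) (2,4,4,4) (3,4,2,4) (3,4,3,4) (3,4,4,4) — 18.
Design=2: (1,3,2,3) (1,3,3,3) (1,3,4,3) (1,4,2,4) (1,4,3,4) (1,4,4,4) (2,3,2,3) (2,3,3,3) (2,3,4,3) (2,4,2,4) (2,4,3,4) (2,4,4,4) (3,4,2,4) (3,4,3,4) (3,4,4,4) — 15.
Design=3: (1,4,2,4) (1,4,3,4) (1,4,4,4) (2,4,2,4) (2,4,3,4) (2,4,4,4) (3,4,2,4) (3,4,3,4) (3,4,4,4) — 9.
Summing: 18 + 15 + 9 = 42.

42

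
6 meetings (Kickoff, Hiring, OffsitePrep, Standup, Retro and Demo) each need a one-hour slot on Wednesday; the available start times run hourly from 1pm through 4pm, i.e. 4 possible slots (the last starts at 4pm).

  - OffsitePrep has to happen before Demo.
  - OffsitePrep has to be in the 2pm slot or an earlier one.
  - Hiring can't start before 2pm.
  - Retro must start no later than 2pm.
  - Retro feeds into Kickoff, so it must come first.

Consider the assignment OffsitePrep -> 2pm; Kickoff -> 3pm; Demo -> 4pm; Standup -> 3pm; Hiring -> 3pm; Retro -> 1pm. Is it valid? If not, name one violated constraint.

Retro feeds into Kickoff, so it must come first — holds.
OffsitePrep has to happen before Demo — holds.
OffsitePrep has to be in the 2pm slot or an earlier one — holds.
Retro must start no later than 2pm — holds.
Hiring can't start before 2pm — holds.

Yes, all constraints hold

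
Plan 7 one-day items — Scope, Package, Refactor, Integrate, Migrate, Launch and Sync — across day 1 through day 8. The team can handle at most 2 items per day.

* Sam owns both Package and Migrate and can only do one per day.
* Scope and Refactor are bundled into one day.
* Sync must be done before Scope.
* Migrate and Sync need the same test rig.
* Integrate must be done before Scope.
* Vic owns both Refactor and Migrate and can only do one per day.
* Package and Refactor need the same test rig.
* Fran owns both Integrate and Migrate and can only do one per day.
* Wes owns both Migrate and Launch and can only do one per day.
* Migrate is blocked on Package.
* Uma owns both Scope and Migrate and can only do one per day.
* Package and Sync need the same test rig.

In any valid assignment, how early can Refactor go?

day 2

Refactor must be in the same day as Scope, which can't be before day 2, so Refactor is at least day 2.
Refactor at day 2 is achievable: Scope=day 2; Integrate=day 1; Migrate=day 4; Launch=day 3; Package=day 3; Refactor=day 2; Sync=day 1.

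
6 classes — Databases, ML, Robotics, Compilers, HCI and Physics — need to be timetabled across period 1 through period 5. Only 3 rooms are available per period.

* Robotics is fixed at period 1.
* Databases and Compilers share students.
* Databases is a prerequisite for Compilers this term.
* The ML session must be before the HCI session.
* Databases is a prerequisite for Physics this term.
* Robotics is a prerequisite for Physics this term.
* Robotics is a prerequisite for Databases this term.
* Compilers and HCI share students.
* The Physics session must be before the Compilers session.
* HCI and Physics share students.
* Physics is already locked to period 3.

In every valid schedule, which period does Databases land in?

period 2

Robotics is fixed at period 1 and must come before Databases, so Databases is at least period 2.
Physics is fixed at period 3 and must come after Databases, so Databases is at most period 2.
So Databases must be period 2.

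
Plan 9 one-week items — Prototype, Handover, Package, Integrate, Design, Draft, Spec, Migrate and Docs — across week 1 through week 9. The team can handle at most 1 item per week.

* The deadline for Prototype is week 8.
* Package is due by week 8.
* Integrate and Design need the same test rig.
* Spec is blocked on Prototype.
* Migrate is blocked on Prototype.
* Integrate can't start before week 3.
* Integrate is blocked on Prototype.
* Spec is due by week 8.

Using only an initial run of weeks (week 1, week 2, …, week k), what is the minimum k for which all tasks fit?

9

The precedence chain requires at least 2 distinct weeks.
With at most 1 per week and 9 tasks, at least 9 weeks are needed.
Integrate can't be placed before week 3, so the schedule must run through at least week 3.
9 works (last occupied week: week 9): for example Handover=week 6; Spec=week 2; Docs=week 9; Prototype=week 1; Package=week 4; Migrate=week 5; Design=week 7; Draft=week 8; Integrate=week 3.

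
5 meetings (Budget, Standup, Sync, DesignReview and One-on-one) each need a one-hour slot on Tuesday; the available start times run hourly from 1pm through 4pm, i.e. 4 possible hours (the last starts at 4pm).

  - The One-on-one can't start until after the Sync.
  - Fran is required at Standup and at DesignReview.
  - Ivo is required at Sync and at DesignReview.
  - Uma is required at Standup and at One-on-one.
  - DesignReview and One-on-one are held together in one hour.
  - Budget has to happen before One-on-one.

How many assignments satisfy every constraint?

Splitting on Budget: it can be 1pm (18), 2pm (15), 3pm (9). Listing each branch's schedules as (Standup, Sync, DesignReview, One-on-one):
Budget=1pm: (1pm,1pm,2pm,2pm) (1pm,1pm,3pm,3pm) (1pm,1pm,4pm,4pm) (1pm,2pm,3pm,3pm) (1pm,2pm,4pm,4pm) (1pm,3pm,4pm,4pm) (2pm,1pm,3pm,3pm) (2pm,1pm,4pm,4pm) (2pm,2pm,3pm,3pm) (2pm,2pm,4pm,4pm) (2pm,3pm,4pm,4pm) (3pm,1pm,2pm,2pm) (3pm,1pm,4pm,4pm) (3pm,2pm,4pm,4pm) (3pm,3pm,4pm,4pm) (4pm,1pm,2pm,2pm) (4pm,1pm,3pm,3pm) (4pm,2pm,3pm,3pm) — 18.
Budget=2pm: (1pm,1pm,3pm,3pm) (1pm,1pm,4pm,4pm) (1pm,2pm,3pm,3pm) (1pm,2pm,4pm,4pm) (1pm,3pm,4pm,4pm) (2pm,1pm,3pm,3pm) (2pm,1pm,4pm,4pm) (2pm,2pm,3pm,3pm) (2pm,2pm,4pm,4pm) (2pm,3pm,4pm,4pm) (3pm,1pm,4pm,4pm) (3pm,2pm,4pm,4pm) (3pm,3pm,4pm,4pm) (4pm,1pm,3pm,3pm) (4pm,2pm,3pm,3pm) — 15.
Budget=3pm: (1pm,1pm,4pm,4pm) (1pm,2pm,4pm,4pm) (1pm,3pm,4pm,4pm) (2pm,1pm,4pm,4pm) (2pm,2pm,4pm,4pm) (2pm,3pm,4pm,4pm) (3pm,1pm,4pm,4pm) (3pm,2pm,4pm,4pm) (3pm,3pm,4pm,4pm) — 9.
Summing: 18 + 15 + 9 = 42.

42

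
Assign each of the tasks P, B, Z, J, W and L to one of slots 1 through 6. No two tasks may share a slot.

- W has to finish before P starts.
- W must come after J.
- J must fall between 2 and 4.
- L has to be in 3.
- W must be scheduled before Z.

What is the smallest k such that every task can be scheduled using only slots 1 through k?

The precedence chain requires at least 3 distinct slots.
With at most 1 per slot and 6 tasks, at least 6 slots are needed.
Propagating the time windows through the other constraints, P can't land before 4, so the schedule must run through at least slot 4.
6 works (last occupied slot: 6): for example J=2; P=5; W=4; L=3; Z=6; B=1.

6 slots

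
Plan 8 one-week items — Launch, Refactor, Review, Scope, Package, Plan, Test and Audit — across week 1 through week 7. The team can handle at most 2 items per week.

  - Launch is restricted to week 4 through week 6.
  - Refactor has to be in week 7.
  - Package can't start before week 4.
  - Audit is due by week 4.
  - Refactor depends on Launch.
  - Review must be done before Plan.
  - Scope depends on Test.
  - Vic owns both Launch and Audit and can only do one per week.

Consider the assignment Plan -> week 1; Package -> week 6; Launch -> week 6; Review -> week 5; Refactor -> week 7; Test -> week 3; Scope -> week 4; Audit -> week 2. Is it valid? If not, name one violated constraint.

Refactor depends on Launch — holds.
Launch is restricted to week 4 through week 6 — holds.
Refactor has to be in week 7 — holds.
Vic owns both Launch and Audit and can only do one per week — holds.
Package can't start before week 4 — holds.
Audit is due by week 4 — holds.
Scope depends on Test — holds.
The team can handle at most 2 items per week — holds.
Review must be done before Plan — violated.

No. Review must be done before Plan is not satisfied.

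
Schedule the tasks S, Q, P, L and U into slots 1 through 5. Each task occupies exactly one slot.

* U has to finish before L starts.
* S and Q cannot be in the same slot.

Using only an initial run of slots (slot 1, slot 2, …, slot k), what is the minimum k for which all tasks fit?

2 slots

The precedence chain requires at least 2 distinct slots.
2 works (last occupied slot: 2): for example Q=2; S=1; L=2; P=1; U=1.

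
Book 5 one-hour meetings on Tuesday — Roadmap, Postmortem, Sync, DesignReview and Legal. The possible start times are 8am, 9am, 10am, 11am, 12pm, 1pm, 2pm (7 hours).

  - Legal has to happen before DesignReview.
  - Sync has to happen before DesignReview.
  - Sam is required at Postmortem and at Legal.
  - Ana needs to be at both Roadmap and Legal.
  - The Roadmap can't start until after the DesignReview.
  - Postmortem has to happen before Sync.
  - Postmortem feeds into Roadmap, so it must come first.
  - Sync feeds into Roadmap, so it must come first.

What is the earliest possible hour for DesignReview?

10am

Precedence pushes DesignReview to at least 10am; downstream work caps DesignReview at 1pm.
DesignReview at 10am is achievable: Postmortem=8am, DesignReview=10am, Sync=9am, Roadmap=11am, Legal=9am.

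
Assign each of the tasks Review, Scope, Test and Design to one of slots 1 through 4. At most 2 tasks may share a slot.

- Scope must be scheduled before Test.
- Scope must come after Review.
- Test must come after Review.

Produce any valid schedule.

Review=1, Test=3, Design=1, Scope=2

Checking: Scope(2) before Test(3); Review(1) before Scope(2); Review(1) before Test(3); max 2 per slot (cap 2).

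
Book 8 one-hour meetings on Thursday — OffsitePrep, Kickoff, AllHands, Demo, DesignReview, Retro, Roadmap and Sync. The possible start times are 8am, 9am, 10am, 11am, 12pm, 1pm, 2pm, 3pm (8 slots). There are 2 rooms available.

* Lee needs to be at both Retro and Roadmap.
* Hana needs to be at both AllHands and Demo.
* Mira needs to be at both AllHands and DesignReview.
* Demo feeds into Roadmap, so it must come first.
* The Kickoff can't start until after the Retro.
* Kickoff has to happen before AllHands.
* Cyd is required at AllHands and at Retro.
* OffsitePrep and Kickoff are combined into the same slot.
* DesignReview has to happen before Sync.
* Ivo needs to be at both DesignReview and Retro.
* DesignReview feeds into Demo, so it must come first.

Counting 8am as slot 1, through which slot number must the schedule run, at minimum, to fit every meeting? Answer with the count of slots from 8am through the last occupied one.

The precedence chain requires at least 3 distinct slots.
With at most 2 per slot and 8 meetings, at least 4 slots are needed.
Could 4 slots be enough, i.e. nothing placed later than 11am? First, AllHands must come after Kickoff (at 8am or later) → {9am, 10am, 11am}; Kickoff must come before AllHands (at 11am or earlier) → {8am, 9am, 10am}; Demo must come after DesignReview (at 8am or later) → {9am, 10am, 11am}; DesignReview must come before Demo (at 11am or earlier) → {8am, 9am, 10am}; Sync must come after DesignReview (at 8am or later) → {9am, 10am, 11am}; Kickoff must come after Retro (at 8am or later) → {9am, 10am}; Retro must come before Kickoff (at 10am or earlier) → {8am, 9am}; Roadmap must come after Demo (at 9am or later) → {10am, 11am}; Demo must come before Roadmap (at 11am or earlier) → {9am, 10am}; OffsitePrep must be in the same slot as Kickoff (in {9am, 10am}) → {9am, 10am}; AllHands must come after Kickoff (at 9am or later) → {10am, 11am}; DesignReview must come before Demo (at 10am or earlier) → {8am, 9am}. DesignReview could then only be at {8am, 9am}; try each:
- suppose DesignReview is at 8am; Retro can't share with DesignReview (8am) → {9am}; Kickoff must come after Retro (at 9am or later) → {10am}; OffsitePrep must be in the same slot as Kickoff (in {10am}) → {10am}; AllHands can't use 10am, already full with OffsitePrep and Kickoff (limit 2) → {11am}; Demo can't use 10am, already full with OffsitePrep and Kickoff (limit 2) → {9am}; Roadmap can't use 10am, already full with OffsitePrep and Kickoff (limit 2) → {11am}; Sync can't use 10am, already full with OffsitePrep and Kickoff (limit 2) → {9am, 11am}; Sync can't use 11am, already full with AllHands and Roadmap (limit 2) → {9am}; that puts Demo, Retro and Sync all in 9am — more than 2 per slot.
- suppose DesignReview is at 9am; Demo must come after DesignReview (at 9am or later) → {10am}; Sync must come after DesignReview (at 9am or later) → {10am, 11am}; Roadmap must come after Demo (at 10am or later) → {11am}; AllHands can't share with Demo (10am) → {11am}; Sync can't use 11am, already full with AllHands and Roadmap (limit 2) → {10am}; OffsitePrep can't use 10am, already full with Demo and Sync (limit 2) → {9am}; Kickoff can't use 10am, already full with Demo and Sync (limit 2) → {9am}; that puts OffsitePrep, Kickoff and DesignReview all in 9am — more than 2 per slot.
Every option fails, so 4 slots is not enough.
5 works (last occupied slot: 12pm): for example Demo -> 11am; Roadmap -> 12pm; OffsitePrep -> 9am; Sync -> 11am; Retro -> 8am; DesignReview -> 10am; AllHands -> 12pm; Kickoff -> 9am.

5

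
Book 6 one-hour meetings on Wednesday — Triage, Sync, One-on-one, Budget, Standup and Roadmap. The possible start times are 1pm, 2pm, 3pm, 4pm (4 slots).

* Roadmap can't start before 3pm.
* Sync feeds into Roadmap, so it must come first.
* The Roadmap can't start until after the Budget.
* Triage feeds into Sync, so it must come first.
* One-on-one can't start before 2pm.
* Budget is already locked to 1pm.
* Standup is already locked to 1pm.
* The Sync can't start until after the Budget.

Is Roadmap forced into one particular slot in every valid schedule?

No

Roadmap can be 3pm (e.g. Triage=1pm; One-on-one=2pm; Standup=1pm; Budget=1pm; Roadmap=3pm; Sync=2pm) or 4pm (e.g. Budget in 1pm, Sync in 2pm, Standup in 1pm, Triage in 1pm, One-on-one in 2pm, Roadmap in 4pm).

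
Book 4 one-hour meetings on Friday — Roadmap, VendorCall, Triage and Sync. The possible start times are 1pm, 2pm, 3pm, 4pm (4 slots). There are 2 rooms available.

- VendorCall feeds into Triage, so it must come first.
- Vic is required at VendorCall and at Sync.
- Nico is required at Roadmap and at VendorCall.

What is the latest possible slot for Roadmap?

Roadmap at 4pm is achievable: VendorCall -> 1pm, Sync -> 2pm, Triage -> 2pm, Roadmap -> 4pm.

4pm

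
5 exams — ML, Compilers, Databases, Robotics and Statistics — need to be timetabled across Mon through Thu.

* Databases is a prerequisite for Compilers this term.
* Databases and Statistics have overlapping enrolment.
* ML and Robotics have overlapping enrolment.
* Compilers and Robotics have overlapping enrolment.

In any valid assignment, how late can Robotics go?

Robotics at Thu is achievable: Compilers=Tue, ML=Mon, Robotics=Thu, Databases=Mon, Statistics=Tue.

Thu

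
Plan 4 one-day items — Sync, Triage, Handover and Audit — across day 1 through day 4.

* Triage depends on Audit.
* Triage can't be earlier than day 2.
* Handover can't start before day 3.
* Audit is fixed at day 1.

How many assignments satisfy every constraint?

Splitting on Sync: it can be day 1 (6), day 2 (6), day 3 (6), day 4 (6). Listing each branch's schedules as (Triage, Handover, Audit) by day number:
Sync=day 1: (2,3,1) (2,4,1) (3,3,1) (3,4,1) (4,3,1) (4,4,1) — 6.
Sync=day 2: (2,3,1) (2,4,1) (3,3,1) (3,4,1) (4,3,1) (4,4,1) — 6.
Sync=day 3: (2,3,1) (2,4,1) (3,3,1) (3,4,1) (4,3,1) (4,4,1) — 6.
Sync=day 4: (2,3,1) (2,4,1) (3,3,1) (3,4,1) (4,3,1) (4,4,1) — 6.
Summing: 6 + 6 + 6 + 6 = 24.

24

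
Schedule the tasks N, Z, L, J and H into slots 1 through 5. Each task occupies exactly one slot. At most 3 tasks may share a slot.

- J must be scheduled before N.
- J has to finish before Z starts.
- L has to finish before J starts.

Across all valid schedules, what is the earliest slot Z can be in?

Precedence pushes Z to at least 3.
Z at 3 is achievable: N in 3, Z in 3, H in 1, L in 1, J in 2.

3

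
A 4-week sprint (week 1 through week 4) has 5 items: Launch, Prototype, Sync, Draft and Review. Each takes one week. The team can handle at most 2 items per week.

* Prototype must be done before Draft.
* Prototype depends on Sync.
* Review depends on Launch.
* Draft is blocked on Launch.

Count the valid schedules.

23

Splitting on Launch: it can be week 1 (12), week 2 (8), week 3 (3). Listing each branch's schedules as (Prototype, Sync, Draft, Review) by week number:
Launch=week 1: (2,1,3,2) (2,1,3,3) (2,1,3,4) (2,1,4,2) (2,1,4,3) (2,1,4,4) (3,1,4,2) (3,1,4,3) (3,1,4,4) (3,2,4,2) (3,2,4,3) (3,2,4,4) — 12.
Launch=week 2: (2,1,3,3) (2,1,3,4) (2,1,4,3) (2,1,4,4) (3,1,4,3) (3,1,4,4) (3,2,4,3) (3,2,4,4) — 8.
Launch=week 3: (2,1,4,4) (3,1,4,4) (3,2,4,4) — 3.
Summing: 12 + 8 + 3 = 23.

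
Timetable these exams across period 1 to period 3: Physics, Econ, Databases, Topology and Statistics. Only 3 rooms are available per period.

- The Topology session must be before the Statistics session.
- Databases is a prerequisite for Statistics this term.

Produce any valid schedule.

Statistics=period 2; Physics=period 1; Topology=period 1; Databases=period 1; Econ=period 2

Checking: Topology(period 1) before Statistics(period 2); Databases(period 1) before Statistics(period 2); max 3 per period (cap 3).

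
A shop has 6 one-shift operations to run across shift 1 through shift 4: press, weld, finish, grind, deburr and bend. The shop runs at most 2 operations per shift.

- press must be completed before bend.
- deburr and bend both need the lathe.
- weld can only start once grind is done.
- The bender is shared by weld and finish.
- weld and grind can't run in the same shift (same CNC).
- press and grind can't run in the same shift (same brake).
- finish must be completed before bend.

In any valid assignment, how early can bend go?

shift 2

Precedence pushes bend to at least shift 2.
bend at shift 2 is achievable: bend=shift 2; weld=shift 3; deburr=shift 3; grind=shift 2; finish=shift 1; press=shift 1.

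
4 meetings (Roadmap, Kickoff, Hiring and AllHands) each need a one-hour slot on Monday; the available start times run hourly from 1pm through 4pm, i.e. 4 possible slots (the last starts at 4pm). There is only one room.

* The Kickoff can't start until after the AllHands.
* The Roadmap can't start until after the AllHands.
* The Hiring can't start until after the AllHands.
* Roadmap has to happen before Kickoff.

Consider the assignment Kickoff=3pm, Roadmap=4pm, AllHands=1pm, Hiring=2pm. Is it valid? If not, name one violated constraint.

The Hiring can't start until after the AllHands — holds.
The Kickoff can't start until after the AllHands — holds.
There is only one room — holds.
Roadmap has to happen before Kickoff — violated.
The Roadmap can't start until after the AllHands — holds.

No — it violates: Roadmap has to happen before Kickoff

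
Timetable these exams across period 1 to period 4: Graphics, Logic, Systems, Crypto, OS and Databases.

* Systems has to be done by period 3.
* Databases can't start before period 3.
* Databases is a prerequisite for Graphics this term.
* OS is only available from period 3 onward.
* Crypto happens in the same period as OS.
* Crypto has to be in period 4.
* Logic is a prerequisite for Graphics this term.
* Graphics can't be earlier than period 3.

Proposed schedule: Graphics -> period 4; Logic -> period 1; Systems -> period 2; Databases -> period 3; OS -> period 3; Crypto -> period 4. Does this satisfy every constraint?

No — it violates: Crypto happens in the same period as OS

OS is only available from period 3 onward — holds.
Graphics can't be earlier than period 3 — holds.
Crypto has to be in period 4 — holds.
Logic is a prerequisite for Graphics this term — holds.
Databases can't start before period 3 — holds.
Systems has to be done by period 3 — holds.
Databases is a prerequisite for Graphics this term — holds.
Crypto happens in the same period as OS — violated.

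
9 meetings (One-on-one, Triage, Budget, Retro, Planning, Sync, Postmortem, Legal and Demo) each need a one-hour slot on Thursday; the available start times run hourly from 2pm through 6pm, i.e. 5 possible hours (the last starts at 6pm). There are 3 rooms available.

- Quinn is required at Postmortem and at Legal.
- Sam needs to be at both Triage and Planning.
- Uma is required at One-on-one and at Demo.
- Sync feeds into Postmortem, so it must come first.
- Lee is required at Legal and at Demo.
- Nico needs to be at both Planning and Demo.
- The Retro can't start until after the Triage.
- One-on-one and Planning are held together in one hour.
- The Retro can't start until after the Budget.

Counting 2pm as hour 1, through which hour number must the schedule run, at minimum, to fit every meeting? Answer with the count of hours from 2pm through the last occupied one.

The precedence chain requires at least 2 distinct hours.
With at most 3 per hour and 9 meetings, at least 3 hours are needed.
3 works (last occupied hour: 4pm): for example Planning=4pm; One-on-one=4pm; Retro=3pm; Triage=2pm; Demo=3pm; Legal=4pm; Postmortem=3pm; Budget=2pm; Sync=2pm.

3 hours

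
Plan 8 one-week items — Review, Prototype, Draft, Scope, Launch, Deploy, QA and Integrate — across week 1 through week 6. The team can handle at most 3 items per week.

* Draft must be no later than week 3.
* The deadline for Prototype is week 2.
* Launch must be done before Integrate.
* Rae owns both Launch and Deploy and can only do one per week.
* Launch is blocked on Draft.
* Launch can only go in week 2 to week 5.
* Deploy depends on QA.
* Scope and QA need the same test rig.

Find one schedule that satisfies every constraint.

QA=week 1; Draft=week 1; Integrate=week 3; Deploy=week 3; Launch=week 2; Scope=week 2; Prototype=week 1; Review=week 2

Checking: QA(week 1) before Deploy(week 3); Draft(week 1) before Launch(week 2); Launch(week 2) before Integrate(week 3); Launch(week 2) != Deploy(week 3); Scope(week 2) != QA(week 1); Draft=week 1 in [week 1,week 3]; Launch=week 2 in [week 2,week 5]; Prototype=week 1 in [week 1,week 2]; max 3 per week (cap 3).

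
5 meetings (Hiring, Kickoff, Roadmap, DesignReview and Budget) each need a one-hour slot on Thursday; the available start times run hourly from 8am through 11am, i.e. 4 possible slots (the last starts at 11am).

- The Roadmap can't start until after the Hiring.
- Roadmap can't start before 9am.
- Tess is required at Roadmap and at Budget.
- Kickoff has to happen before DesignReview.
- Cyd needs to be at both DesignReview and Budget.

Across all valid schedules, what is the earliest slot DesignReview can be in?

Precedence pushes DesignReview to at least 9am.
DesignReview at 9am is achievable: Budget -> 8am; Kickoff -> 8am; Roadmap -> 9am; Hiring -> 8am; DesignReview -> 9am.

9am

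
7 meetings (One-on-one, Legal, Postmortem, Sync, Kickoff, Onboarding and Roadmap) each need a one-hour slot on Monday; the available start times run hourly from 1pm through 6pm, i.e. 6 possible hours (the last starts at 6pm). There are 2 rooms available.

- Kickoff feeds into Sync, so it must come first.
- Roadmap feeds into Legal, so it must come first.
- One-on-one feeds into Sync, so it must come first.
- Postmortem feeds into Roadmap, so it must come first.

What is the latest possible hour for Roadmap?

5pm

Precedence pushes Roadmap to at least 2pm; downstream work caps Roadmap at 5pm.
Roadmap at 5pm is achievable: One-on-one -> 1pm, Kickoff -> 1pm, Onboarding -> 3pm, Sync -> 2pm, Legal -> 6pm, Postmortem -> 2pm, Roadmap -> 5pm.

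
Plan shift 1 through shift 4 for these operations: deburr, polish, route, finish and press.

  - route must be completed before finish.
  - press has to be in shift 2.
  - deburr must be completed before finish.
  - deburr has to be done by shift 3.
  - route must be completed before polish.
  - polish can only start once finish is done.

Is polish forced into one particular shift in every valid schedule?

polish can be shift 3 (e.g. deburr -> shift 1; finish -> shift 2; polish -> shift 3; route -> shift 1; press -> shift 2) or shift 4 (e.g. polish -> shift 4, press -> shift 2, finish -> shift 2, deburr -> shift 1, route -> shift 1).

No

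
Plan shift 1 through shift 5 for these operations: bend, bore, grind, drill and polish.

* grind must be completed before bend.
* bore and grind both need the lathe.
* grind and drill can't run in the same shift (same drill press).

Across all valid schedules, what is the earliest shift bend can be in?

Precedence pushes bend to at least shift 2.
bend at shift 2 is achievable: bore -> shift 2, polish -> shift 1, drill -> shift 2, grind -> shift 1, bend -> shift 2.

shift 2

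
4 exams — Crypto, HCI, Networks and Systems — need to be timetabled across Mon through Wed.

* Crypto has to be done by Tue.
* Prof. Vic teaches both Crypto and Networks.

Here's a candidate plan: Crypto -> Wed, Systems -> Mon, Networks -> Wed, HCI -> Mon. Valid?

Crypto has to be done by Tue — violated.
Prof. Vic teaches both Crypto and Networks — violated.

Invalid. Crypto has to be done by Tue.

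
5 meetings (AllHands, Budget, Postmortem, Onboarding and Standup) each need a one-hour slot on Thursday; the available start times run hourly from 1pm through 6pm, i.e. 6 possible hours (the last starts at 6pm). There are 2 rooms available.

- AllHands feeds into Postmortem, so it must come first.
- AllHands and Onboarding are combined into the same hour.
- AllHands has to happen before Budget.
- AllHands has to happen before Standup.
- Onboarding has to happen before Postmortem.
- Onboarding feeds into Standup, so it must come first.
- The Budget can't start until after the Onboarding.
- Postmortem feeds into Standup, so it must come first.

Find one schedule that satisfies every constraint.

Budget in 2pm; AllHands in 1pm; Onboarding in 1pm; Postmortem in 2pm; Standup in 3pm

Checking: AllHands(1pm) before Postmortem(2pm); Onboarding(1pm) before Postmortem(2pm); Onboarding(1pm) before Standup(3pm); Postmortem(2pm) before Standup(3pm); AllHands(1pm) before Standup(3pm); AllHands(1pm) before Budget(2pm); Onboarding(1pm) before Budget(2pm); AllHands = Onboarding = 1pm; max 2 per hour (cap 2).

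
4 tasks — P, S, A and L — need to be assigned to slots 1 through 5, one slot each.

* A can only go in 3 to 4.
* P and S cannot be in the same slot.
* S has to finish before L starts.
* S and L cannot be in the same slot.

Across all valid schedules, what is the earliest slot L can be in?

Precedence pushes L to at least 2.
L at 2 is achievable: S in 1; A in 3; L in 2; P in 2.

2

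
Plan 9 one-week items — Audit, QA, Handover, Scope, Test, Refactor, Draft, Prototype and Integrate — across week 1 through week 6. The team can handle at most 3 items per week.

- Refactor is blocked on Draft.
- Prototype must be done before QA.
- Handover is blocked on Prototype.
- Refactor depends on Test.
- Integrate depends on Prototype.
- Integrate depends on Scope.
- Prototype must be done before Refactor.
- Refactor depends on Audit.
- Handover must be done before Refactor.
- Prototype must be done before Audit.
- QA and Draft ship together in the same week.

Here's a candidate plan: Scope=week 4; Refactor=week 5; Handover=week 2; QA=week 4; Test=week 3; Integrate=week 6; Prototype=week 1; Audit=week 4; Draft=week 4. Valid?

No — it violates: The team can handle at most 3 items per week

The team can handle at most 3 items per week — violated.
Refactor is blocked on Draft — holds.
Integrate depends on Scope — holds.
QA and Draft ship together in the same week — holds.
Prototype must be done before Audit — holds.
Handover is blocked on Prototype — holds.
Prototype must be done before QA — holds.
Handover must be done before Refactor — holds.
Integrate depends on Prototype — holds.
Refactor depends on Test — holds.
Refactor depends on Audit — holds.
Prototype must be done before Refactor — holds.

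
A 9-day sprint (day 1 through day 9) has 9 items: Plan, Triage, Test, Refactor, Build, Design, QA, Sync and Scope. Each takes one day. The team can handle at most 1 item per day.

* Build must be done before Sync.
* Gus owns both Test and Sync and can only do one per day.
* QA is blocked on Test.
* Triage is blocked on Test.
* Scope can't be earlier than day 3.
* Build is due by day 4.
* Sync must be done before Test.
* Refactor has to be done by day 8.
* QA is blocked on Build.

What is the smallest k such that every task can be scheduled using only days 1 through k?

9 days

The precedence chain requires at least 4 distinct days.
With at most 1 per day and 9 tasks, at least 9 days are needed.
9 works (last occupied day: day 9): for example Sync in day 4, Triage in day 7, Test in day 5, Plan in day 8, Build in day 1, Refactor in day 2, Scope in day 3, QA in day 6, Design in day 9.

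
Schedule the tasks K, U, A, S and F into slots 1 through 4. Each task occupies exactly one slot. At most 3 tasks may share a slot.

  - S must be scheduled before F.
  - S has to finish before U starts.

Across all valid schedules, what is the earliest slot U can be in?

2

Precedence pushes U to at least 2.
U at 2 is achievable: A=1, K=1, U=2, S=1, F=2.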